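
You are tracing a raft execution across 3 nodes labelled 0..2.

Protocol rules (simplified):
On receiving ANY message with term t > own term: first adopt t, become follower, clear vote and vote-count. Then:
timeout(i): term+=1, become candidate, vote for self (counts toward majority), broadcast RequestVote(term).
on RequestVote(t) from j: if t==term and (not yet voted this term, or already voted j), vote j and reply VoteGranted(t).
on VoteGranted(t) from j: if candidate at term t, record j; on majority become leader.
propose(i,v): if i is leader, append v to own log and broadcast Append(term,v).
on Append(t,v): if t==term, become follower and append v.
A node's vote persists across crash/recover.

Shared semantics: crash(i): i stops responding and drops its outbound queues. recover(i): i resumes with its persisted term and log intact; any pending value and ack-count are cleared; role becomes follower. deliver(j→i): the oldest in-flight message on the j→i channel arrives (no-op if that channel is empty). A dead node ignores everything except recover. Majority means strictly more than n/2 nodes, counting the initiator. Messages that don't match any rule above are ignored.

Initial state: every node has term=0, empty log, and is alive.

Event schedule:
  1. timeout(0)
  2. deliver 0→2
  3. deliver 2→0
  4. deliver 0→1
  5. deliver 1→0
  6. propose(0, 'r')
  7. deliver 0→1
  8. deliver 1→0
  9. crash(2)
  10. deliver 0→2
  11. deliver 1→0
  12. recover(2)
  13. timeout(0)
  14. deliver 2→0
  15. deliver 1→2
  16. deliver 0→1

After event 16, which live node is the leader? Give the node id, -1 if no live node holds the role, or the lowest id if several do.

1. timeout(0):  <0:cand t1 ->
2. deliver 0→2:  <2:foll t1 ->
3. deliver 2→0:  <0:lead t1 ->
4. deliver 0→1:  <1:foll t1 ->
5. deliver 1→0:  nop
6. propose(0,'r'):  <0:lead t1 r>
7. deliver 0→1:  <1:foll t1 r>
8. deliver 1→0:  nop
9. crash(2):  <2:✗foll t1 ->
10. deliver 0→2:  nop
11. deliver 1→0:  nop
12. recover(2):  <2:foll t1 ->
13. timeout(0):  <0:cand t2 r>
14. deliver 2→0:  nop
15. deliver 1→2:  nop
16. deliver 0→1:  <1:foll t2 r>

-1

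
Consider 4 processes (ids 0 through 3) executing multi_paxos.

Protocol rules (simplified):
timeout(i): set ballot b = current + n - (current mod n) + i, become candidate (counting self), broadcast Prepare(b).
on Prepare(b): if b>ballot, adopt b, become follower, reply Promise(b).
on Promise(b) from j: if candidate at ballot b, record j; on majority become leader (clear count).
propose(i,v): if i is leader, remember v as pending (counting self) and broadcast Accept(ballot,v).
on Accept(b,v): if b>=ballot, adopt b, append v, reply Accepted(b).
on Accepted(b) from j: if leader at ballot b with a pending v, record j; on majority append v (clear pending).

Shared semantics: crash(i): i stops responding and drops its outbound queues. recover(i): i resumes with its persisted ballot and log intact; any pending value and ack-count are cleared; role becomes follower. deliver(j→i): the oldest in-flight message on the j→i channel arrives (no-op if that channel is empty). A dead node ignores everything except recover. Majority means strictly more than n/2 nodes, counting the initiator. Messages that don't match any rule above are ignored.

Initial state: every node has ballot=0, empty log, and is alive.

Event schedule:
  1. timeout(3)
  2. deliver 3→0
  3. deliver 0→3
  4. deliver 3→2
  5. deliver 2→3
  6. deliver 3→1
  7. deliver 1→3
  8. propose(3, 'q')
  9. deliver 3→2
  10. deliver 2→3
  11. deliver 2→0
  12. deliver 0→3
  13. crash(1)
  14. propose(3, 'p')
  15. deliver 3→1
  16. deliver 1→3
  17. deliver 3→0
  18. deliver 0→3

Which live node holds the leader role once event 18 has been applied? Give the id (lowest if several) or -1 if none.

3

1. timeout(3):  <3:cand b7 ->
2. deliver 3→0:  <0:foll b7 ->
3. deliver 0→3:  nop
4. deliver 3→2:  <2:foll b7 ->
5. deliver 2→3:  <3:lead b7 ->
6. deliver 3→1:  <1:foll b7 ->
7. deliver 1→3:  nop
8. propose(3,'q'):  nop
9. deliver 3→2:  <2:foll b7 q>
10. deliver 2→3:  nop
11. deliver 2→0:  nop
12. deliver 0→3:  nop
13. crash(1):  <1:✗foll b7 ->
14. propose(3,'p'):  nop
15. deliver 3→1:  nop
16. deliver 1→3:  nop
17. deliver 3→0:  <0:foll b7 q>
18. deliver 0→3:  nop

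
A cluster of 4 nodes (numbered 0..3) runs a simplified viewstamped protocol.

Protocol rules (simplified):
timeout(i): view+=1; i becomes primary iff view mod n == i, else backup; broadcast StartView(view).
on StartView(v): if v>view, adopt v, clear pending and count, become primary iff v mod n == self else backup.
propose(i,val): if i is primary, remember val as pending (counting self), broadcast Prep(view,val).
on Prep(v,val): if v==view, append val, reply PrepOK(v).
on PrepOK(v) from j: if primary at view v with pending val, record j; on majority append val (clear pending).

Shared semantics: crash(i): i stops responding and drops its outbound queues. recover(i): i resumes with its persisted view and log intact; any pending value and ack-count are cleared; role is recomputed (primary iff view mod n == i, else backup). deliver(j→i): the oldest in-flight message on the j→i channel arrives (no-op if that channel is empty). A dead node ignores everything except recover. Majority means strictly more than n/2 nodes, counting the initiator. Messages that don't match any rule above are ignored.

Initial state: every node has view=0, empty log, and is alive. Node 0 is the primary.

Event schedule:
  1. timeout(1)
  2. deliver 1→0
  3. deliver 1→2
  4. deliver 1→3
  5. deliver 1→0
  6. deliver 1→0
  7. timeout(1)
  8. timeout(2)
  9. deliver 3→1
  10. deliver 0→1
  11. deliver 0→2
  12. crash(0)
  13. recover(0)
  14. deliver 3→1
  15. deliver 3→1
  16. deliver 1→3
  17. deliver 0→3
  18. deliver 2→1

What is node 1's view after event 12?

2

1. timeout(1):  <1:prim v1 ->
2. deliver 1→0:  <0:back v1 ->
3. deliver 1→2:  <2:back v1 ->
4. deliver 1→3:  <3:back v1 ->
5. deliver 1→0:  nop
6. deliver 1→0:  nop
7. timeout(1):  <1:back v2 ->
8. timeout(2):  <2:prim v2 ->
9. deliver 3→1:  nop
10. deliver 0→1:  nop
11. deliver 0→2:  nop
12. crash(0):  <0:✗back v1 ->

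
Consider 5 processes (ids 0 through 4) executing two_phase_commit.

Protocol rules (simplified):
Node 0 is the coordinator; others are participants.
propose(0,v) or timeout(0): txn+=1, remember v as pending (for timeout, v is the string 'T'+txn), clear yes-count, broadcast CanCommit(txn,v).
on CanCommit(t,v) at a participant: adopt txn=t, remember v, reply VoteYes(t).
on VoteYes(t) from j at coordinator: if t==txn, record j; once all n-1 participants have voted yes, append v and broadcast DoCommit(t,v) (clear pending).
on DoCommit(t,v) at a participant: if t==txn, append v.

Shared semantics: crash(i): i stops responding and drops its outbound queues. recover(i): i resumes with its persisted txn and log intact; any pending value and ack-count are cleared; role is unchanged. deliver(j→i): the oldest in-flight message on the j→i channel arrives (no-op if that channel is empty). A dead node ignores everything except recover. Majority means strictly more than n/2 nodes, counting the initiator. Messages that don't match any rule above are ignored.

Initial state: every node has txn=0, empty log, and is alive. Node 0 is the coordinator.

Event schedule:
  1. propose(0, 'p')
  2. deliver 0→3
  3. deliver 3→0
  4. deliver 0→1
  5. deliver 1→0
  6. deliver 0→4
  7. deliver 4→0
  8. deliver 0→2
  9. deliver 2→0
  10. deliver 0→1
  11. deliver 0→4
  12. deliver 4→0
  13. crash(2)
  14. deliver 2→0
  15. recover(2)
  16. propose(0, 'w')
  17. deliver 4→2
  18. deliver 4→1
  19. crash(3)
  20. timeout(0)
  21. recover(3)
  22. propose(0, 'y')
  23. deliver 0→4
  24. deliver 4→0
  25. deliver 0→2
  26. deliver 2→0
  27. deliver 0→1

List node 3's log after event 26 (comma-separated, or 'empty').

empty

after 1 — propose(0,'p'): n0:coor/t1/[-]
after 2 — deliver 0→3: n3:part/t1/[-]
after 3 — deliver 3→0: ·
after 4 — deliver 0→1: n1:part/t1/[-]
after 5 — deliver 1→0: ·
after 6 — deliver 0→4: n4:part/t1/[-]
after 7 — deliver 4→0: ·
after 8 — deliver 0→2: n2:part/t1/[-]
after 9 — deliver 2→0: n0:coor/t1/[p]
after 10 — deliver 0→1: n1:part/t1/[p]
after 11 — deliver 0→4: n4:part/t1/[p]
after 12 — deliver 4→0: ·
after 13 — crash(2): n2:✗part/t1/[-]
after 14 — deliver 2→0: ·
after 15 — recover(2): n2:part/t1/[-]
after 16 — propose(0,'w'): n0:coor/t2/[p]
after 17 — deliver 4→2: ·
after 18 — deliver 4→1: ·
after 19 — crash(3): n3:✗part/t1/[-]
after 20 — timeout(0): n0:coor/t3/[p]
after 21 — recover(3): n3:part/t1/[-]
after 22 — propose(0,'y'): n0:coor/t4/[p]
after 23 — deliver 0→4: n4:part/t2/[p]
after 24 — deliver 4→0: ·
after 25 — deliver 0→2: n2:part/t1/[p]
after 26 — deliver 2→0: ·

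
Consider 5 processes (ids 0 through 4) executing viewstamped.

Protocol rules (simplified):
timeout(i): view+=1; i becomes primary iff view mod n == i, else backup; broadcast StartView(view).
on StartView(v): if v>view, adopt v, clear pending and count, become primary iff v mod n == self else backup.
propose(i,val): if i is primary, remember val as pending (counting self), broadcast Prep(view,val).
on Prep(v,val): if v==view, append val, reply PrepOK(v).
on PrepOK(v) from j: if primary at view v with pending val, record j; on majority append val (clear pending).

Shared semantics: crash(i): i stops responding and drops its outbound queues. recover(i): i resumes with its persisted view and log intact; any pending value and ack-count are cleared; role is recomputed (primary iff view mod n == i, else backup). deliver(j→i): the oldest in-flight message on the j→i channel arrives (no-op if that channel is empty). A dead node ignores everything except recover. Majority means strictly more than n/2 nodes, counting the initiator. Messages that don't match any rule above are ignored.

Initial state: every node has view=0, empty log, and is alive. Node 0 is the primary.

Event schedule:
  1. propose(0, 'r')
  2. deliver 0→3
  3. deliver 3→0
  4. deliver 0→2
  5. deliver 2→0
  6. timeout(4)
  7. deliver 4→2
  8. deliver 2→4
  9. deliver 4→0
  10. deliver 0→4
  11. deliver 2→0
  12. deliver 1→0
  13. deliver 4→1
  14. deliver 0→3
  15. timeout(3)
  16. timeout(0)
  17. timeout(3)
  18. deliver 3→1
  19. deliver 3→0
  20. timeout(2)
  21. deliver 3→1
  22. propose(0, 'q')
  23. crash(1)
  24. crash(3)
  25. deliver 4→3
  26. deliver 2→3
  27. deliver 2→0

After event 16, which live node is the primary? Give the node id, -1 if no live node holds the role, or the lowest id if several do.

step 1 propose(0,'r'): —
step 2 deliver 0→3: 3={back,v=0,log=r}
step 3 deliver 3→0: —
step 4 deliver 0→2: 2={back,v=0,log=r}
step 5 deliver 2→0: 0={prim,v=0,log=r}
step 6 timeout(4): 4={back,v=1,log=-}
step 7 deliver 4→2: 2={back,v=1,log=r}
step 8 deliver 2→4: —
step 9 deliver 4→0: 0={back,v=1,log=r}
step 10 deliver 0→4: —
step 11 deliver 2→0: —
step 12 deliver 1→0: —
step 13 deliver 4→1: 1={prim,v=1,log=-}
step 14 deliver 0→3: —
step 15 timeout(3): 3={back,v=1,log=r}
step 16 timeout(0): 0={back,v=2,log=r}

1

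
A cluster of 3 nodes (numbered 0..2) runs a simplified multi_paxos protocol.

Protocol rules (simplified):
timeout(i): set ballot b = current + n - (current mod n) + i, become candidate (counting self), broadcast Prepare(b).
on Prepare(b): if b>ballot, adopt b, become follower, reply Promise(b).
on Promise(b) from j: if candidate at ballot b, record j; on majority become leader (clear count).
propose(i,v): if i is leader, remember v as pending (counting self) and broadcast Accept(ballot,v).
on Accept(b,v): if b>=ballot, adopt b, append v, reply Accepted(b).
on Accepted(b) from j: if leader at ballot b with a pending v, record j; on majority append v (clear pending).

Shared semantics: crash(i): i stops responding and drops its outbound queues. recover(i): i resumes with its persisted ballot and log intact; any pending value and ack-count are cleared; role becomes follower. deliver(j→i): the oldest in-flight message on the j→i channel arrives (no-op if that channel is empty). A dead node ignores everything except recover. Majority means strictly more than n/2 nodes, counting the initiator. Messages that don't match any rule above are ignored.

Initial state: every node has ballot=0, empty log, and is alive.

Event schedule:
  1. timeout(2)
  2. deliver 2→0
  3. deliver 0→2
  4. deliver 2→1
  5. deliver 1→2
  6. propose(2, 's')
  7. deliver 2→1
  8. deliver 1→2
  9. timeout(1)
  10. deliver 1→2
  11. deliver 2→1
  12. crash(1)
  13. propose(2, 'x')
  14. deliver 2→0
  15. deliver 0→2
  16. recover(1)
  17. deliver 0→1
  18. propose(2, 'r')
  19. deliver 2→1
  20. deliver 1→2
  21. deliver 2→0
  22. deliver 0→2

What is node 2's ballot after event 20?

7

step 1 timeout(2): 2={cand,b=5,log=-}
step 2 deliver 2→0: 0={foll,b=5,log=-}
step 3 deliver 0→2: 2={lead,b=5,log=-}
step 4 deliver 2→1: 1={foll,b=5,log=-}
step 5 deliver 1→2: —
step 6 propose(2,'s'): —
step 7 deliver 2→1: 1={foll,b=5,log=s}
step 8 deliver 1→2: 2={lead,b=5,log=s}
step 9 timeout(1): 1={cand,b=7,log=s}
step 10 deliver 1→2: 2={foll,b=7,log=s}
step 11 deliver 2→1: 1={lead,b=7,log=s}
step 12 crash(1): 1={✗lead,b=7,log=s}
step 13 propose(2,'x'): —
step 14 deliver 2→0: 0={foll,b=5,log=s}
step 15 deliver 0→2: —
step 16 recover(1): 1={foll,b=7,log=s}
step 17 deliver 0→1: —
step 18 propose(2,'r'): —
step 19 deliver 2→1: —
step 20 deliver 1→2: —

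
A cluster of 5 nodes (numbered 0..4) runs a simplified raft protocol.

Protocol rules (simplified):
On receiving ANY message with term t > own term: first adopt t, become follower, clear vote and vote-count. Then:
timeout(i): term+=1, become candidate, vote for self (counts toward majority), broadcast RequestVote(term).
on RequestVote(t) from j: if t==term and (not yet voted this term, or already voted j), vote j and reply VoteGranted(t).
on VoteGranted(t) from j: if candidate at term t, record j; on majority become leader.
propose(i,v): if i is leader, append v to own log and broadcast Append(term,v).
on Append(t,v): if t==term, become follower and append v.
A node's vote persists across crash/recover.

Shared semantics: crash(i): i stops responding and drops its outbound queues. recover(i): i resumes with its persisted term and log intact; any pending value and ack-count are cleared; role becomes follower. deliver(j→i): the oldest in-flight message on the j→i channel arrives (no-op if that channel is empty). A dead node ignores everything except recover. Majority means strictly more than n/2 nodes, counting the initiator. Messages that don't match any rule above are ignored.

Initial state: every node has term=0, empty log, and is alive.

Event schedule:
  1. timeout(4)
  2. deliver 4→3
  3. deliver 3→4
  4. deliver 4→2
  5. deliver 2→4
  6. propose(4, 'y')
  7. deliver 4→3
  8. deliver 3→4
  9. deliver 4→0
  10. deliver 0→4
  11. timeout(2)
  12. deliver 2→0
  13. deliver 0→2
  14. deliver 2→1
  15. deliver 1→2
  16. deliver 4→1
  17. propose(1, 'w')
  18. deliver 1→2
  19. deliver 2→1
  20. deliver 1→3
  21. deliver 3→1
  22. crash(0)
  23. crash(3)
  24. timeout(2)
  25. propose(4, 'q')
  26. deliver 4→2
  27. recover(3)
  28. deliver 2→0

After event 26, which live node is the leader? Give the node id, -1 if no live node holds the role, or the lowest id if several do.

4

1. timeout(4):  <4:cand t1 ->
2. deliver 4→3:  <3:foll t1 ->
3. deliver 3→4:  nop
4. deliver 4→2:  <2:foll t1 ->
5. deliver 2→4:  <4:lead t1 ->
6. propose(4,'y'):  <4:lead t1 y>
7. deliver 4→3:  <3:foll t1 y>
8. deliver 3→4:  nop
9. deliver 4→0:  <0:foll t1 ->
10. deliver 0→4:  nop
11. timeout(2):  <2:cand t2 ->
12. deliver 2→0:  <0:foll t2 ->
13. deliver 0→2:  nop
14. deliver 2→1:  <1:foll t2 ->
15. deliver 1→2:  <2:lead t2 ->
16. deliver 4→1:  nop
17. propose(1,'w'):  nop
18. deliver 1→2:  nop
19. deliver 2→1:  nop
20. deliver 1→3:  nop
21. deliver 3→1:  nop
22. crash(0):  <0:✗foll t2 ->
23. crash(3):  <3:✗foll t1 y>
24. timeout(2):  <2:cand t3 ->
25. propose(4,'q'):  <4:lead t1 y,q>
26. deliver 4→2:  nop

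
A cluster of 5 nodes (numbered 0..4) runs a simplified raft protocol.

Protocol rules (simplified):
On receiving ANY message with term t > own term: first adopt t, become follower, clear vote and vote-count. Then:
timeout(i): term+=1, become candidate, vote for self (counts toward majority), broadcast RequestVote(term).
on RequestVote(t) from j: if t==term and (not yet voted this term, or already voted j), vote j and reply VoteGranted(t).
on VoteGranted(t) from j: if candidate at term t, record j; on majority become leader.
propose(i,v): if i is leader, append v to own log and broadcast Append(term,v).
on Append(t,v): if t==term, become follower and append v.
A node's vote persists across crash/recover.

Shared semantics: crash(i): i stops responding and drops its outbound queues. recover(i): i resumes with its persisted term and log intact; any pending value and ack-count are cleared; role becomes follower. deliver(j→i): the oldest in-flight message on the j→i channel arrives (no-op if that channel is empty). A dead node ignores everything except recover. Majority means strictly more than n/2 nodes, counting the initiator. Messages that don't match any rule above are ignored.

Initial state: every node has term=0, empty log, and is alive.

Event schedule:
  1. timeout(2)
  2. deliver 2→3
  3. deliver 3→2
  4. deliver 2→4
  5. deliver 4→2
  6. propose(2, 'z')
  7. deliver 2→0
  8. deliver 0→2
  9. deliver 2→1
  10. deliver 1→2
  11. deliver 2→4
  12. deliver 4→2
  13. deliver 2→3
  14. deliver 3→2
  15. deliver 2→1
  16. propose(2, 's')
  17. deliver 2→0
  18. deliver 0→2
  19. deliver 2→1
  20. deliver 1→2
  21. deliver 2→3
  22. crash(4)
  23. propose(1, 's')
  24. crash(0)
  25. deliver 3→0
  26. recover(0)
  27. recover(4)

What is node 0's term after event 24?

1

1. timeout(2):  <2:cand t1 ->
2. deliver 2→3:  <3:foll t1 ->
3. deliver 3→2:  nop
4. deliver 2→4:  <4:foll t1 ->
5. deliver 4→2:  <2:lead t1 ->
6. propose(2,'z'):  <2:lead t1 z>
7. deliver 2→0:  <0:foll t1 ->
8. deliver 0→2:  nop
9. deliver 2→1:  <1:foll t1 ->
10. deliver 1→2:  nop
11. deliver 2→4:  <4:foll t1 z>
12. deliver 4→2:  nop
13. deliver 2→3:  <3:foll t1 z>
14. deliver 3→2:  nop
15. deliver 2→1:  <1:foll t1 z>
16. propose(2,'s'):  <2:lead t1 z,s>
17. deliver 2→0:  <0:foll t1 z>
18. deliver 0→2:  nop
19. deliver 2→1:  <1:foll t1 z,s>
20. deliver 1→2:  nop
21. deliver 2→3:  <3:foll t1 z,s>
22. crash(4):  <4:✗foll t1 z>
23. propose(1,'s'):  nop
24. crash(0):  <0:✗foll t1 z>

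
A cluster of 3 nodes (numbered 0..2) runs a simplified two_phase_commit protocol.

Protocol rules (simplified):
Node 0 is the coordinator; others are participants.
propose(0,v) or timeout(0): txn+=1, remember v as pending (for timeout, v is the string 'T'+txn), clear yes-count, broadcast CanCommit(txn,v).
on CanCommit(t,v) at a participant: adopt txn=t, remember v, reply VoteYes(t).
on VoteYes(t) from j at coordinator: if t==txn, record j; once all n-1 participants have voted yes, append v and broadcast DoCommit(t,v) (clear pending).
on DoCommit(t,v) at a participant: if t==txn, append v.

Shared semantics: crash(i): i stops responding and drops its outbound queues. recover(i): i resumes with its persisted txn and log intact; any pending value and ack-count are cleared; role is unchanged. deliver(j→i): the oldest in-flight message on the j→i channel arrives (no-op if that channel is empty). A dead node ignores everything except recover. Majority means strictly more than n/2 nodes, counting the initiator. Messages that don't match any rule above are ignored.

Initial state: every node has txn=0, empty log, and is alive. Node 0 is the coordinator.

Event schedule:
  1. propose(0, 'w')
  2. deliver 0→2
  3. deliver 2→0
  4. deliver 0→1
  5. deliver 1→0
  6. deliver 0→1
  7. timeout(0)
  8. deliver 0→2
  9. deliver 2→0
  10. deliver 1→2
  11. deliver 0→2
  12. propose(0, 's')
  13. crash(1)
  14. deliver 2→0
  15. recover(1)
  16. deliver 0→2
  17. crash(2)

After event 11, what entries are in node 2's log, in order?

w

1. propose(0,'w'):  <0:coor t1 ->
2. deliver 0→2:  <2:part t1 ->
3. deliver 2→0:  nop
4. deliver 0→1:  <1:part t1 ->
5. deliver 1→0:  <0:coor t1 w>
6. deliver 0→1:  <1:part t1 w>
7. timeout(0):  <0:coor t2 w>
8. deliver 0→2:  <2:part t1 w>
9. deliver 2→0:  nop
10. deliver 1→2:  nop
11. deliver 0→2:  <2:part t2 w>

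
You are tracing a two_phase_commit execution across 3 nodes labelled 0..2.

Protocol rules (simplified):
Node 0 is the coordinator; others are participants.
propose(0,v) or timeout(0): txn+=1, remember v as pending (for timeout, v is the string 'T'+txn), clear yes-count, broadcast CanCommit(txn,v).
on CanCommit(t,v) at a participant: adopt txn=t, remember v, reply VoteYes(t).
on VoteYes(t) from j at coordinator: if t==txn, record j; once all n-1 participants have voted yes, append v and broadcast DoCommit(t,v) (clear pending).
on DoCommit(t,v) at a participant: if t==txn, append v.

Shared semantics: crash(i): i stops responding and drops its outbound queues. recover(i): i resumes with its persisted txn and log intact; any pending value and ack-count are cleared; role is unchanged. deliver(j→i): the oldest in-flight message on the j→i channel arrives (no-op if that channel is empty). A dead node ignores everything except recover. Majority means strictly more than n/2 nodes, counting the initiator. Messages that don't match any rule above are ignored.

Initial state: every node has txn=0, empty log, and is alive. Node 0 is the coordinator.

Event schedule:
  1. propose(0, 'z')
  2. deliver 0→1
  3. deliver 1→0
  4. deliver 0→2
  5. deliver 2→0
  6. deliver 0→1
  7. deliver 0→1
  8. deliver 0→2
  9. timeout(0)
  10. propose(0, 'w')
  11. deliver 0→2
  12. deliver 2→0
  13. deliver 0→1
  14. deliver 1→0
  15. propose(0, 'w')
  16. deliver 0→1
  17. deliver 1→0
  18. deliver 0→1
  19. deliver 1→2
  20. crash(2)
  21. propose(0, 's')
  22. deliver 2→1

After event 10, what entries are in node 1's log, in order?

step 1 propose(0,'z'): 0={coor,t=1,log=-}
step 2 deliver 0→1: 1={part,t=1,log=-}
step 3 deliver 1→0: —
step 4 deliver 0→2: 2={part,t=1,log=-}
step 5 deliver 2→0: 0={coor,t=1,log=z}
step 6 deliver 0→1: 1={part,t=1,log=z}
step 7 deliver 0→1: —
step 8 deliver 0→2: 2={part,t=1,log=z}
step 9 timeout(0): 0={coor,t=2,log=z}
step 10 propose(0,'w'): 0={coor,t=3,log=z}

z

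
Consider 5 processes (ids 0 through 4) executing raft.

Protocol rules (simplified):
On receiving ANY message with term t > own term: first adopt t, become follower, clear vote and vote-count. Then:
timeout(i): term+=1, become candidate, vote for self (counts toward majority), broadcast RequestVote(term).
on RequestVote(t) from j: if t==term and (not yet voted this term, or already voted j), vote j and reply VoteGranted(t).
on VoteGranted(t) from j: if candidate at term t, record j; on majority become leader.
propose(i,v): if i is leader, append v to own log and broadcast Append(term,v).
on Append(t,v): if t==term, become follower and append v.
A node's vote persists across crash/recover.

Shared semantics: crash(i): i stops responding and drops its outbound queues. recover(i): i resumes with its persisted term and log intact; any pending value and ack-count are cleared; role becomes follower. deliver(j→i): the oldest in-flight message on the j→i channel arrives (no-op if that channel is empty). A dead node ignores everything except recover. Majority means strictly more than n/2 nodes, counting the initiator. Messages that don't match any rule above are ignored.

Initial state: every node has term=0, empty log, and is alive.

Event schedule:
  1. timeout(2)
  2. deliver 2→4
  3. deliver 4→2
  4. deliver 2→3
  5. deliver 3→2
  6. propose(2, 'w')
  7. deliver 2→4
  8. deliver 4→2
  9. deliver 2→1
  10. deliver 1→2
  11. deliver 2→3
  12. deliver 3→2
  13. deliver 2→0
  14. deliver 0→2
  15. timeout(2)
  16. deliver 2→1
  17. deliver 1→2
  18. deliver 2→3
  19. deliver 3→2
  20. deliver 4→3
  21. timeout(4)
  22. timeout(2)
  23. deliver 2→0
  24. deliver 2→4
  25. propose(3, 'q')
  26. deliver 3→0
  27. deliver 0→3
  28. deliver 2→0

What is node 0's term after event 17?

1. timeout(2):  <2:cand t1 ->
2. deliver 2→4:  <4:foll t1 ->
3. deliver 4→2:  nop
4. deliver 2→3:  <3:foll t1 ->
5. deliver 3→2:  <2:lead t1 ->
6. propose(2,'w'):  <2:lead t1 w>
7. deliver 2→4:  <4:foll t1 w>
8. deliver 4→2:  nop
9. deliver 2→1:  <1:foll t1 ->
10. deliver 1→2:  nop
11. deliver 2→3:  <3:foll t1 w>
12. deliver 3→2:  nop
13. deliver 2→0:  <0:foll t1 ->
14. deliver 0→2:  nop
15. timeout(2):  <2:cand t2 w>
16. deliver 2→1:  <1:foll t1 w>
17. deliver 1→2:  nop

1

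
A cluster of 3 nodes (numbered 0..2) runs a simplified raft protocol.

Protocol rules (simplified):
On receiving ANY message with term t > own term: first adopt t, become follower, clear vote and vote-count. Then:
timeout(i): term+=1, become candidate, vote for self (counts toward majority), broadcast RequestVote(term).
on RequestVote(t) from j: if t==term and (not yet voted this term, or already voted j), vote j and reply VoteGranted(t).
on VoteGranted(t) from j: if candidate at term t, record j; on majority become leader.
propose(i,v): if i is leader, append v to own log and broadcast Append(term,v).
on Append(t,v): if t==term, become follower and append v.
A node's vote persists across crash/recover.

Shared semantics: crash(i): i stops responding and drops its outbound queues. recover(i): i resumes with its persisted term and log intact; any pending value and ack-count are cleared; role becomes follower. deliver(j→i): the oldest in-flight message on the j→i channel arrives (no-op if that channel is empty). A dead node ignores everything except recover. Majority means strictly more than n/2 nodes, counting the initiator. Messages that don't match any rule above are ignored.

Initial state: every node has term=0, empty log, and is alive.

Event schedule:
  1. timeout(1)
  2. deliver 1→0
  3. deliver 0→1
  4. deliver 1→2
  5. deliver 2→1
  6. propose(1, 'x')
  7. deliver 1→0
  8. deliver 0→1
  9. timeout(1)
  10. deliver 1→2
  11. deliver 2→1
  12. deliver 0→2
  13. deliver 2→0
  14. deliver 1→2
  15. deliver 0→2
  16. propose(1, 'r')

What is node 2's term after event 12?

after 1 — timeout(1): n1:cand/t1/[-]
after 2 — deliver 1→0: n0:foll/t1/[-]
after 3 — deliver 0→1: n1:lead/t1/[-]
after 4 — deliver 1→2: n2:foll/t1/[-]
after 5 — deliver 2→1: ·
after 6 — propose(1,'x'): n1:lead/t1/[x]
after 7 — deliver 1→0: n0:foll/t1/[x]
after 8 — deliver 0→1: ·
after 9 — timeout(1): n1:cand/t2/[x]
after 10 — deliver 1→2: n2:foll/t1/[x]
after 11 — deliver 2→1: ·
after 12 — deliver 0→2: ·

1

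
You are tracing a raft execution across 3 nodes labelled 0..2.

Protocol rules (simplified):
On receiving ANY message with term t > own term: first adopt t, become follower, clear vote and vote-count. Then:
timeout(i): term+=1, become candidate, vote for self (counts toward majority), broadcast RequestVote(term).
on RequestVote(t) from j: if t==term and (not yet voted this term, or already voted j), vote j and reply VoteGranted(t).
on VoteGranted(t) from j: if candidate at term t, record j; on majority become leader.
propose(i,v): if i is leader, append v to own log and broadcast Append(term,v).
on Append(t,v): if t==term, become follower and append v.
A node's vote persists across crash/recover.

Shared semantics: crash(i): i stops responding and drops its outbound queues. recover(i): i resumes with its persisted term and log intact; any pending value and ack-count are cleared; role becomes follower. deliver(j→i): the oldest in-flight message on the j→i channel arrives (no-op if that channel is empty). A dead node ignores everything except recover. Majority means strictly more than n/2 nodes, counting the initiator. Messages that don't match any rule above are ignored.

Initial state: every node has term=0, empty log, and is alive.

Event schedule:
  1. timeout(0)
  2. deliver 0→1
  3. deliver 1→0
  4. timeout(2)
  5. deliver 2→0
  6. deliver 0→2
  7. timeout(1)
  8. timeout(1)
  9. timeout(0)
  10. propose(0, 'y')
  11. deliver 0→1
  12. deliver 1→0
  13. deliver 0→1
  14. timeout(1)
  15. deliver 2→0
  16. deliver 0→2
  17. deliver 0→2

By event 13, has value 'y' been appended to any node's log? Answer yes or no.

e1 timeout(0): 0[cand,t=1,-]
e2 deliver 0→1: 1[foll,t=1,-]
e3 deliver 1→0: 0[lead,t=1,-]
e4 timeout(2): 2[cand,t=1,-]
e5 deliver 2→0: ·
e6 deliver 0→2: ·
e7 timeout(1): 1[cand,t=2,-]
e8 timeout(1): 1[cand,t=3,-]
e9 timeout(0): 0[cand,t=2,-]
e10 propose(0,'y'): ·
e11 deliver 0→1: ·
e12 deliver 1→0: ·
e13 deliver 0→1: ·

no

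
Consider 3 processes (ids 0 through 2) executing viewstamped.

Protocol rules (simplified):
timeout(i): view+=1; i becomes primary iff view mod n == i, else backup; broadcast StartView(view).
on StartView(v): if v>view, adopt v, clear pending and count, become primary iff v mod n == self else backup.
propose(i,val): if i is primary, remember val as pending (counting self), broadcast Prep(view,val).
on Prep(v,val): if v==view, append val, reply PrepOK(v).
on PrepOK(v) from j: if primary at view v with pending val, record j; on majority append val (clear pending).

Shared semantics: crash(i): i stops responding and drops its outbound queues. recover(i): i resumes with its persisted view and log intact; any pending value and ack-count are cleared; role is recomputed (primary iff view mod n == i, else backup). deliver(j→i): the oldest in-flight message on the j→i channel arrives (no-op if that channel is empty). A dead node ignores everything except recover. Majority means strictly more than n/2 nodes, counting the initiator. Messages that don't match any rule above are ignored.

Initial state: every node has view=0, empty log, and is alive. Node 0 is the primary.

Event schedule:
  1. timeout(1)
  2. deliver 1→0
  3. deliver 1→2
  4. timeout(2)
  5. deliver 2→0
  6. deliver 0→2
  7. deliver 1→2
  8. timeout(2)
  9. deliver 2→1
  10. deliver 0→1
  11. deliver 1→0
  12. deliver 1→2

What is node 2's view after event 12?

1. timeout(1):  <1:prim v1 ->
2. deliver 1→0:  <0:back v1 ->
3. deliver 1→2:  <2:back v1 ->
4. timeout(2):  <2:prim v2 ->
5. deliver 2→0:  <0:back v2 ->
6. deliver 0→2:  nop
7. deliver 1→2:  nop
8. timeout(2):  <2:back v3 ->
9. deliver 2→1:  <1:back v2 ->
10. deliver 0→1:  nop
11. deliver 1→0:  nop
12. deliver 1→2:  nop

3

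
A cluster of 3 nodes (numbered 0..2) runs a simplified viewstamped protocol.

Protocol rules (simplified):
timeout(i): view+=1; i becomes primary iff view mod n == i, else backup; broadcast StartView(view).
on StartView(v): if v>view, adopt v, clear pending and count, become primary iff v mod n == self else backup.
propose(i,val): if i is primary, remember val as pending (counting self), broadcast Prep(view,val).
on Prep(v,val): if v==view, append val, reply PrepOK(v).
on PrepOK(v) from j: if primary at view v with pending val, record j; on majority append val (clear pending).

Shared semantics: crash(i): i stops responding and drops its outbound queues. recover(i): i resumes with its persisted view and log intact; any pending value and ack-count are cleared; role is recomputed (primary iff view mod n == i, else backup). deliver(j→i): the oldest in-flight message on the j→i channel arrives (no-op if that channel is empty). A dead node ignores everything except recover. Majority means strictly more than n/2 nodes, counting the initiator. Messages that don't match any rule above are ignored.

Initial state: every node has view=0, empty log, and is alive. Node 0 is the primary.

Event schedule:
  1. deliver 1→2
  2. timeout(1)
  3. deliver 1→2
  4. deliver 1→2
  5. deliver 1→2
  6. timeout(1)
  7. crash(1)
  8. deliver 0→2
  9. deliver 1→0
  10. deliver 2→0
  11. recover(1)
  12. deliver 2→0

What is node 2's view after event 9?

[1] deliver 1→2 → ∅
[2] timeout(1) → N1(prim v1 [-])
[3] deliver 1→2 → N2(back v1 [-])
[4] deliver 1→2 → ∅
[5] deliver 1→2 → ∅
[6] timeout(1) → N1(back v2 [-])
[7] crash(1) → N1(✗back v2 [-])
[8] deliver 0→2 → ∅
[9] deliver 1→0 → ∅

1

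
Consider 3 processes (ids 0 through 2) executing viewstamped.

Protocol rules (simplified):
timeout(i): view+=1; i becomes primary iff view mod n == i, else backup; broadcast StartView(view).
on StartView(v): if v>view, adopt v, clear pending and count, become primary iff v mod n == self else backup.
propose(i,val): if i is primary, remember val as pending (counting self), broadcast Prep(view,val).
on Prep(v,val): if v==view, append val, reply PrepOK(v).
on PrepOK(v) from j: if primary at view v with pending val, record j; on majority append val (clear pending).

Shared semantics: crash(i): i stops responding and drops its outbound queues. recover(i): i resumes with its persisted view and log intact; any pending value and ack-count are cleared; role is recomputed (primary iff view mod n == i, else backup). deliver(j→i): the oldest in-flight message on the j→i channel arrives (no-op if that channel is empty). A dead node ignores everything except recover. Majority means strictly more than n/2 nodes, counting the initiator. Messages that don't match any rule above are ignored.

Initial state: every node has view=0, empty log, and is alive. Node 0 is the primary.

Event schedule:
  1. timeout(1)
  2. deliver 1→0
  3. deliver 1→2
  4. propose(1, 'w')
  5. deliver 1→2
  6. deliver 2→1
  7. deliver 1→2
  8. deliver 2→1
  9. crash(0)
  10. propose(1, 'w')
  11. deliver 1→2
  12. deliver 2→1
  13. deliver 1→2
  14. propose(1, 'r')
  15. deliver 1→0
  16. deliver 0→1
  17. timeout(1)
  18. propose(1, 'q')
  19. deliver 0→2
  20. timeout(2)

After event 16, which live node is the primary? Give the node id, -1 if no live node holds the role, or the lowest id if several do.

step 1 timeout(1): 1={prim,v=1,log=-}
step 2 deliver 1→0: 0={back,v=1,log=-}
step 3 deliver 1→2: 2={back,v=1,log=-}
step 4 propose(1,'w'): —
step 5 deliver 1→2: 2={back,v=1,log=w}
step 6 deliver 2→1: 1={prim,v=1,log=w}
step 7 deliver 1→2: —
step 8 deliver 2→1: —
step 9 crash(0): 0={✗back,v=1,log=-}
step 10 propose(1,'w'): —
step 11 deliver 1→2: 2={back,v=1,log=w,w}
step 12 deliver 2→1: 1={prim,v=1,log=w,w}
step 13 deliver 1→2: —
step 14 propose(1,'r'): —
step 15 deliver 1→0: —
step 16 deliver 0→1: —

1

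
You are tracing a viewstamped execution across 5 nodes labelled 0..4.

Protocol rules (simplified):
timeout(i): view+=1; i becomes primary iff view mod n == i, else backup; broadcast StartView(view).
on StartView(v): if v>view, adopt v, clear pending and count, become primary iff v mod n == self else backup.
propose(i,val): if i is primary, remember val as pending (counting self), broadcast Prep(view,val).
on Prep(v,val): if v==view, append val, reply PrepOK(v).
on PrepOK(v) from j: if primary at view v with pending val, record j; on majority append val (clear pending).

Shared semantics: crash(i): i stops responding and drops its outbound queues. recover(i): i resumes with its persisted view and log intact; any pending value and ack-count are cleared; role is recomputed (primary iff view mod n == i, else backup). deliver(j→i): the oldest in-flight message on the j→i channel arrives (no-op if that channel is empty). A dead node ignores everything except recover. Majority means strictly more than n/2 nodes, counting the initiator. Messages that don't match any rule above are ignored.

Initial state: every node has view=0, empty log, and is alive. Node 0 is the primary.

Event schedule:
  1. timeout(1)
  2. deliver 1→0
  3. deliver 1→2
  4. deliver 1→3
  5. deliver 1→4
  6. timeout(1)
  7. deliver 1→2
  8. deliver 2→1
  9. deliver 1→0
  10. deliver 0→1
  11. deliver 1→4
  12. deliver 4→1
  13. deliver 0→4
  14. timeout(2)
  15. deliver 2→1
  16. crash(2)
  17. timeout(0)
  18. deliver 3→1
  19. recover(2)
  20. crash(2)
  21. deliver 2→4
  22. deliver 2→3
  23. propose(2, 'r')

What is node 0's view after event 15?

2

after 1 — timeout(1): n1:prim/v1/[-]
after 2 — deliver 1→0: n0:back/v1/[-]
after 3 — deliver 1→2: n2:back/v1/[-]
after 4 — deliver 1→3: n3:back/v1/[-]
after 5 — deliver 1→4: n4:back/v1/[-]
after 6 — timeout(1): n1:back/v2/[-]
after 7 — deliver 1→2: n2:prim/v2/[-]
after 8 — deliver 2→1: ·
after 9 — deliver 1→0: n0:back/v2/[-]
after 10 — deliver 0→1: ·
after 11 — deliver 1→4: n4:back/v2/[-]
after 12 — deliver 4→1: ·
after 13 — deliver 0→4: ·
after 14 — timeout(2): n2:back/v3/[-]
after 15 — deliver 2→1: n1:back/v3/[-]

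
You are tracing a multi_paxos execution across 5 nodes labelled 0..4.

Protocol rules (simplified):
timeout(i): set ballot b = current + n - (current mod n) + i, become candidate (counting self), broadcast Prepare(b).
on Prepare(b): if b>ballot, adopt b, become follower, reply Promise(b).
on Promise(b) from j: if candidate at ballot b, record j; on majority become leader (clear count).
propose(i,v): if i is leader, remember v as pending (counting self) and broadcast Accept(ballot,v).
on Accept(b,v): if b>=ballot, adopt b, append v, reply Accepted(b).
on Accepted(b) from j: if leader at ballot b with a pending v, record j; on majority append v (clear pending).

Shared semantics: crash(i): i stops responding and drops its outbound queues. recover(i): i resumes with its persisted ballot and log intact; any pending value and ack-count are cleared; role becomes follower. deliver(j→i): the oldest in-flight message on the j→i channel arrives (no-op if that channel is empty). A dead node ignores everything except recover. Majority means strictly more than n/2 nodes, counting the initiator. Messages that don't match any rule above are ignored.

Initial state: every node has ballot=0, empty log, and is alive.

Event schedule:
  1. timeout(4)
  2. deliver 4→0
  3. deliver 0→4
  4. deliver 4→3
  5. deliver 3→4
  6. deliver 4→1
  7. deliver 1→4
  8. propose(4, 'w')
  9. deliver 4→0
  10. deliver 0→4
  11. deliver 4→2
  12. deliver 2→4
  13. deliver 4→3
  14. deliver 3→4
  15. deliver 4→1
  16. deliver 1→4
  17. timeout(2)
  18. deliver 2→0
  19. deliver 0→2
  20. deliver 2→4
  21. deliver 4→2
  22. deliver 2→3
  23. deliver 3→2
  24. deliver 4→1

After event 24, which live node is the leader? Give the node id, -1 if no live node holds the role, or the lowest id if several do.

2

1. timeout(4):  <4:cand b9 ->
2. deliver 4→0:  <0:foll b9 ->
3. deliver 0→4:  nop
4. deliver 4→3:  <3:foll b9 ->
5. deliver 3→4:  <4:lead b9 ->
6. deliver 4→1:  <1:foll b9 ->
7. deliver 1→4:  nop
8. propose(4,'w'):  nop
9. deliver 4→0:  <0:foll b9 w>
10. deliver 0→4:  nop
11. deliver 4→2:  <2:foll b9 ->
12. deliver 2→4:  nop
13. deliver 4→3:  <3:foll b9 w>
14. deliver 3→4:  <4:lead b9 w>
15. deliver 4→1:  <1:foll b9 w>
16. deliver 1→4:  nop
17. timeout(2):  <2:cand b12 ->
18. deliver 2→0:  <0:foll b12 w>
19. deliver 0→2:  nop
20. deliver 2→4:  <4:foll b12 w>
21. deliver 4→2:  nop
22. deliver 2→3:  <3:foll b12 w>
23. deliver 3→2:  <2:lead b12 ->
24. deliver 4→1:  nop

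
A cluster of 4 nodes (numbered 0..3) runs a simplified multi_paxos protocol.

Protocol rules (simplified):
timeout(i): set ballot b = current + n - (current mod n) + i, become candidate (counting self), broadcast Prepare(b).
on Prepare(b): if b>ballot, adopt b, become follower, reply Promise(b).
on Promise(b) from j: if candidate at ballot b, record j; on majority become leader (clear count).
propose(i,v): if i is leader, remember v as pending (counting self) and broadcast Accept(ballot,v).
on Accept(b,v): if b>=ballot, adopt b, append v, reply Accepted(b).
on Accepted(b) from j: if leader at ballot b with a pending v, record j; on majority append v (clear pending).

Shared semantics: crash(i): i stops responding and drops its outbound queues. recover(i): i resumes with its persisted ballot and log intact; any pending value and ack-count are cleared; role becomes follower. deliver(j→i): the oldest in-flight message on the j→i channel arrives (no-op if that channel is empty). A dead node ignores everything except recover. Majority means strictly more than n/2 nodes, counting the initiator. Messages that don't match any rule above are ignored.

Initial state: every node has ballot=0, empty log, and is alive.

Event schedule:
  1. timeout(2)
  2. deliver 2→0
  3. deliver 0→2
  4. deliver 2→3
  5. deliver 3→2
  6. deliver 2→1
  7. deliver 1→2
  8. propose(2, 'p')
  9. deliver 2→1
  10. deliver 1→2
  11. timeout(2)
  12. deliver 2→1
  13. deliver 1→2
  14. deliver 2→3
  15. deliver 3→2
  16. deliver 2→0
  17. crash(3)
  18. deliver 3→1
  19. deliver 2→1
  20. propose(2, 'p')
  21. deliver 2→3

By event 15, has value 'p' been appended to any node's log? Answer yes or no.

yes

[1] timeout(2) → N2(cand b6 [-])
[2] deliver 2→0 → N0(foll b6 [-])
[3] deliver 0→2 → ∅
[4] deliver 2→3 → N3(foll b6 [-])
[5] deliver 3→2 → N2(lead b6 [-])
[6] deliver 2→1 → N1(foll b6 [-])
[7] deliver 1→2 → ∅
[8] propose(2,'p') → ∅
[9] deliver 2→1 → N1(foll b6 [p])
[10] deliver 1→2 → ∅
[11] timeout(2) → N2(cand b10 [-])
[12] deliver 2→1 → N1(foll b10 [p])
[13] deliver 1→2 → ∅
[14] deliver 2→3 → N3(foll b6 [p])
[15] deliver 3→2 → ∅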